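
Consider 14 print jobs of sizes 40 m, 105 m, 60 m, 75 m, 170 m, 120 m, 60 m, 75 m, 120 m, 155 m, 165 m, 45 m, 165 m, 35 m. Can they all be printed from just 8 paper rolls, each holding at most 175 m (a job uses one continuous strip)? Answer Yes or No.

Total = 1390 m; ⌈1390/175⌉ = 8.
The bound of 8 does not rule out 8, but exhaustive search shows no assignment into 8 paper rolls of capacity 175 m exists — the minimum is 9.

No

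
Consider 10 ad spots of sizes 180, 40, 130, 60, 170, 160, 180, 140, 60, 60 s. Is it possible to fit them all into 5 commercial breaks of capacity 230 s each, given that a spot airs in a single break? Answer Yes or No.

Total = 1180 s; ⌈1180/230⌉ = 6.
At least 6 commercial breaks are required, but only 5 are allowed.

No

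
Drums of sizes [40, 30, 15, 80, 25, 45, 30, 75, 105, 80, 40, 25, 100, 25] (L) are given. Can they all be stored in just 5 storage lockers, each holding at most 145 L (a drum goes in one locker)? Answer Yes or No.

Yes

A valid assignment using 5 storage lockers:
  locker 1: 105 + 40 = 145
  locker 2: 100 + 45 = 145
  locker 3: 80 + 40 + 25 = 145
  locker 4: 80 + 30 + 30 = 140
  locker 5: 75 + 25 + 25 + 15 = 140
Every load is within 145 L, so 5 storage lockers suffice.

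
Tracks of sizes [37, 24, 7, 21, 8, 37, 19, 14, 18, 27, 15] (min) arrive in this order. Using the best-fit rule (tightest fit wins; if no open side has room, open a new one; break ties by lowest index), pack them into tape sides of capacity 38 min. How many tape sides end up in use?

7

  37 → side 1 (new)  [load 37/38]
  24 → side 2 (new)  [load 24/38]
  7 → side 2  [load 31/38]
  21 → side 3 (new)  [load 21/38]
  8 → side 3  [load 29/38]
  37 → side 4 (new)  [load 37/38]
  19 → side 5 (new)  [load 19/38]
  14 → side 5  [load 33/38]
  18 → side 6 (new)  [load 18/38]
  27 → side 7 (new)  [load 27/38]
  15 → side 6  [load 33/38]
7 tape sides opened.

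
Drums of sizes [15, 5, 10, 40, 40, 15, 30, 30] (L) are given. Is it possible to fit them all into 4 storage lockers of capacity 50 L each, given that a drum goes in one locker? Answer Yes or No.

Yes

A valid assignment using 4 storage lockers:
  locker 1: 40 + 10 = 50
  locker 2: 40 + 5 = 45
  locker 3: 30 + 15 = 45
  locker 4: 30 + 15 = 45
Every load is within 50 L, so 4 storage lockers suffice.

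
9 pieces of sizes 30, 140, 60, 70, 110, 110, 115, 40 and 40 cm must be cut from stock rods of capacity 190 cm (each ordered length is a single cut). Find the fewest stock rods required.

4

Total = 140 + 115 + 110 + 110 + 70 + 60 + 40 + 40 + 30 = 715 cm.
Lower bound: ⌈715/190⌉ = 4 stock rods.
A packing using 4 stock rods:
  stock rod 1: 140 + 40 = 180
  stock rod 2: 115 + 70 = 185
  stock rod 3: 110 + 60 = 170
  stock rod 4: 110 + 40 + 30 = 180
This matches the lower bound, so 4 is optimal.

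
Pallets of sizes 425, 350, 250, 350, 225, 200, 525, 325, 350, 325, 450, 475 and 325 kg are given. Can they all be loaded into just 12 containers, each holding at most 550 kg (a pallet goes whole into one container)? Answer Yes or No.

A valid assignment using 11 containers:
  container 1: 525 = 525
  container 2: 475 = 475
  container 3: 450 = 450
  container 4: 425 = 425
  container 5: 350 + 200 = 550
  container 6: 350 = 350
  container 7: 350 = 350
  container 8: 325 + 225 = 550
  container 9: 325 = 325
  container 10: 325 = 325
  container 11: 250 = 250
That uses only 11 ≤ 12, so 12 containers are enough.

Yes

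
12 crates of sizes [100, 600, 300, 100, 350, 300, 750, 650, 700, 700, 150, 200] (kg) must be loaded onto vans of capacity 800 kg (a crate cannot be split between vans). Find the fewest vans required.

7

Total = 750 + 700 + 700 + 650 + 600 + 350 + 300 + 300 + 200 + 150 + 100 + 100 = 4900 kg.
Lower bound: ⌈4900/800⌉ = 7 vans.
A packing using 7 vans:
  van 1: 750 = 750
  van 2: 700 + 100 = 800
  van 3: 700 + 100 = 800
  van 4: 650 + 150 = 800
  van 5: 600 + 200 = 800
  van 6: 350 + 300 = 650
  van 7: 300 = 300
This matches the lower bound, so 7 is optimal.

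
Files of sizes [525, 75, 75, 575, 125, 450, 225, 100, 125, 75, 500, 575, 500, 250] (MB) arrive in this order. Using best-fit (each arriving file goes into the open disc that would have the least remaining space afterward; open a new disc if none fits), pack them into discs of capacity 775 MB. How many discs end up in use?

6

  525 → disc 1 (new)  [load 525/775]
  75 → disc 1  [load 600/775]
  75 → disc 1  [load 675/775]
  575 → disc 2 (new)  [load 575/775]
  125 → disc 2  [load 700/775]
  450 → disc 3 (new)  [load 450/775]
  225 → disc 3  [load 675/775]
  100 → disc 1  [load 775/775]
  125 → disc 4 (new)  [load 125/775]
  75 → disc 2  [load 775/775]
  500 → disc 4  [load 625/775]
  575 → disc 5 (new)  [load 575/775]
  500 → disc 6 (new)  [load 500/775]
  250 → disc 6  [load 750/775]
6 discs opened.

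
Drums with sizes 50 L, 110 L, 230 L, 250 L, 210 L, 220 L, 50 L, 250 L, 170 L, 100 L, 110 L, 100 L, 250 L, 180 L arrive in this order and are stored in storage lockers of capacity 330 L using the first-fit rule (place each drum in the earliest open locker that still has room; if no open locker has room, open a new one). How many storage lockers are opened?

9

  50 → locker 1 (new)  [load 50/330]
  110 → locker 1  [load 160/330]
  230 → locker 2 (new)  [load 230/330]
  250 → locker 3 (new)  [load 250/330]
  210 → locker 4 (new)  [load 210/330]
  220 → locker 5 (new)  [load 220/330]
  50 → locker 1  [load 210/330]
  250 → locker 6 (new)  [load 250/330]
  170 → locker 7 (new)  [load 170/330]
  100 → locker 1  [load 310/330]
  110 → locker 4  [load 320/330]
  100 → locker 2  [load 330/330]
  250 → locker 8 (new)  [load 250/330]
  180 → locker 9 (new)  [load 180/330]
9 storage lockers opened.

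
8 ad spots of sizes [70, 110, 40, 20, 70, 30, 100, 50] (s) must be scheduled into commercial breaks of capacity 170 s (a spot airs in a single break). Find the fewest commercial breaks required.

Total = 110 + 100 + 70 + 70 + 50 + 40 + 30 + 20 = 490 s.
Lower bound: ⌈490/170⌉ = 3 commercial breaks.
A packing using 3 commercial breaks:
  break 1: 110 + 50 = 160
  break 2: 100 + 70 = 170
  break 3: 70 + 40 + 30 + 20 = 160
This matches the lower bound, so 3 is optimal.

3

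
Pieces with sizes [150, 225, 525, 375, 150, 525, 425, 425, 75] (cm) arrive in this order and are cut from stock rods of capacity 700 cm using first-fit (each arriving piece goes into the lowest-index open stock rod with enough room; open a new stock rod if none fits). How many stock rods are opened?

  150 → stock rod 1 (new)  [load 150/700]
  225 → stock rod 1  [load 375/700]
  525 → stock rod 2 (new)  [load 525/700]
  375 → stock rod 3 (new)  [load 375/700]
  150 → stock rod 1  [load 525/700]
  525 → stock rod 4 (new)  [load 525/700]
  425 → stock rod 5 (new)  [load 425/700]
  425 → stock rod 6 (new)  [load 425/700]
  75 → stock rod 1  [load 600/700]
6 stock rods opened.

6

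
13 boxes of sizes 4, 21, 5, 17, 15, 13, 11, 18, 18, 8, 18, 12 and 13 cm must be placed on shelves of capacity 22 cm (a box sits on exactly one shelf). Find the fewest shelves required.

Total = 21 + 18 + 18 + 18 + 17 + 15 + 13 + 13 + 12 + 11 + 8 + 5 + 4 = 173 cm.
Lower bound: ⌈173/22⌉ = 8 shelves.
Also, 9 boxes each exceed 11 cm, and no two of those can share a shelf, so at least 9 shelves are needed.
A packing using 10 shelves:
  shelf 1: 21 = 21
  shelf 2: 18 + 4 = 22
  shelf 3: 18 = 18
  shelf 4: 18 = 18
  shelf 5: 17 + 5 = 22
  shelf 6: 15 = 15
  shelf 7: 13 + 8 = 21
  shelf 8: 13 = 13
  shelf 9: 12 = 12
  shelf 10: 11 = 11
No arrangement into 9 shelves stays within capacity, so 10 is optimal.

10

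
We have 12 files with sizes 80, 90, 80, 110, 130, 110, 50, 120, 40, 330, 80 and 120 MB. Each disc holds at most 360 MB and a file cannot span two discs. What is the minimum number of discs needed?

4

Total = 330 + 130 + 120 + 120 + 110 + 110 + 90 + 80 + 80 + 80 + 50 + 40 = 1340 MB.
Lower bound: ⌈1340/360⌉ = 4 discs.
A packing using 4 discs:
  disc 1: 330 = 330
  disc 2: 130 + 120 + 110 = 360
  disc 3: 120 + 110 + 90 + 40 = 360
  disc 4: 80 + 80 + 80 + 50 = 290
This matches the lower bound, so 4 is optimal.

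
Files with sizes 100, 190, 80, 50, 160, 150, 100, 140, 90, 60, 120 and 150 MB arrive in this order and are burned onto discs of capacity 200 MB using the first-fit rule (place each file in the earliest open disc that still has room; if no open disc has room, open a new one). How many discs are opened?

8

  100 → disc 1 (new)  [load 100/200]
  190 → disc 2 (new)  [load 190/200]
  80 → disc 1  [load 180/200]
  50 → disc 3 (new)  [load 50/200]
  160 → disc 4 (new)  [load 160/200]
  150 → disc 3  [load 200/200]
  100 → disc 5 (new)  [load 100/200]
  140 → disc 6 (new)  [load 140/200]
  90 → disc 5  [load 190/200]
  60 → disc 6  [load 200/200]
  120 → disc 7 (new)  [load 120/200]
  150 → disc 8 (new)  [load 150/200]
8 discs opened.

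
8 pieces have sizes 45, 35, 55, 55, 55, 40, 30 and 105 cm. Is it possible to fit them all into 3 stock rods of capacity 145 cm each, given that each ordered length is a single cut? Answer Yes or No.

A valid assignment using 3 stock rods:
  stock rod 1: 105 + 40 = 145
  stock rod 2: 55 + 55 + 35 = 145
  stock rod 3: 55 + 45 + 30 = 130
Every load is within 145 cm, so 3 stock rods suffice.

Yes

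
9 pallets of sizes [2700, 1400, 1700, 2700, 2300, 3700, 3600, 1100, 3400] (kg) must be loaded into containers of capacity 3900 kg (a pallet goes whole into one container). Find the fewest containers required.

7

Total = 3700 + 3600 + 3400 + 2700 + 2700 + 2300 + 1700 + 1400 + 1100 = 22600 kg.
Lower bound: ⌈22600/3900⌉ = 6 containers.
A packing using 7 containers:
  container 1: 3700 = 3700
  container 2: 3600 = 3600
  container 3: 3400 = 3400
  container 4: 2700 + 1100 = 3800
  container 5: 2700 = 2700
  container 6: 2300 + 1400 = 3700
  container 7: 1700 = 1700
No arrangement into 6 containers stays within capacity, so 7 is optimal.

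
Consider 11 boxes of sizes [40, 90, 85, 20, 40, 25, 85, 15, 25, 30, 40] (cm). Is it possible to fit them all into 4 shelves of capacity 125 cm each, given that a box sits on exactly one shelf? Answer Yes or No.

A valid assignment using 4 shelves:
  shelf 1: 90 + 30 = 120
  shelf 2: 85 + 40 = 125
  shelf 3: 85 + 40 = 125
  shelf 4: 40 + 25 + 25 + 20 + 15 = 125
Every load is within 125 cm, so 4 shelves suffice.

Yes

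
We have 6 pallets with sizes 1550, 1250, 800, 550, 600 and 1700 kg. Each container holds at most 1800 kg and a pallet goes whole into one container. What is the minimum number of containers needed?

4

Total = 1700 + 1550 + 1250 + 800 + 600 + 550 = 6450 kg.
Lower bound: ⌈6450/1800⌉ = 4 containers.
A packing using 4 containers:
  container 1: 1700 = 1700
  container 2: 1550 = 1550
  container 3: 1250 + 550 = 1800
  container 4: 800 + 600 = 1400
This matches the lower bound, so 4 is optimal.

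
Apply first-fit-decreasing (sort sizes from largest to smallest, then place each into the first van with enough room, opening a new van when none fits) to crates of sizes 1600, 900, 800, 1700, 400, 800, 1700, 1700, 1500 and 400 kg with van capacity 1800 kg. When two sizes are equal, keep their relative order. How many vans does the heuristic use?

Sorted descending: 1700, 1700, 1700, 1600, 1500, 900, 800, 800, 400, 400.
  1700 → van 1 (new)  [load 1700/1800]
  1700 → van 2 (new)  [load 1700/1800]
  1700 → van 3 (new)  [load 1700/1800]
  1600 → van 4 (new)  [load 1600/1800]
  1500 → van 5 (new)  [load 1500/1800]
  900 → van 6 (new)  [load 900/1800]
  800 → van 6  [load 1700/1800]
  800 → van 7 (new)  [load 800/1800]
  400 → van 7  [load 1200/1800]
  400 → van 7  [load 1600/1800]
7 vans opened.

7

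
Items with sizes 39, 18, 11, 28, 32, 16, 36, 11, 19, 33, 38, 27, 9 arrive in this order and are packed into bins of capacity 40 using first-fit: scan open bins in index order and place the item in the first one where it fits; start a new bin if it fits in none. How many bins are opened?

  39 → bin 1 (new)  [load 39/40]
  18 → bin 2 (new)  [load 18/40]
  11 → bin 2  [load 29/40]
  28 → bin 3 (new)  [load 28/40]
  32 → bin 4 (new)  [load 32/40]
  16 → bin 5 (new)  [load 16/40]
  36 → bin 6 (new)  [load 36/40]
  11 → bin 2  [load 40/40]
  19 → bin 5  [load 35/40]
  33 → bin 7 (new)  [load 33/40]
  38 → bin 8 (new)  [load 38/40]
  27 → bin 9 (new)  [load 27/40]
  9 → bin 3  [load 37/40]
9 bins opened.

9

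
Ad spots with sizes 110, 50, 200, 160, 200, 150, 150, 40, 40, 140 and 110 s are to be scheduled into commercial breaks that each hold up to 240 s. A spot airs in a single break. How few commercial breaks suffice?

Total = 200 + 200 + 160 + 150 + 150 + 140 + 110 + 110 + 50 + 40 + 40 = 1350 s.
Lower bound: ⌈1350/240⌉ = 6 commercial breaks.
A packing using 7 commercial breaks:
  break 1: 200 + 40 = 240
  break 2: 200 + 40 = 240
  break 3: 160 + 50 = 210
  break 4: 150 = 150
  break 5: 150 = 150
  break 6: 140 = 140
  break 7: 110 + 110 = 220
No arrangement into 6 commercial breaks stays within capacity, so 7 is optimal.

7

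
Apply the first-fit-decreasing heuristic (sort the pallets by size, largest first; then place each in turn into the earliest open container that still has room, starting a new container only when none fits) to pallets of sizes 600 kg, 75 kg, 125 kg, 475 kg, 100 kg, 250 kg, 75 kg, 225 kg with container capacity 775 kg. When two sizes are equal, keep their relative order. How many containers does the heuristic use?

Sorted descending: 600, 475, 250, 225, 125, 100, 75, 75.
  600 → container 1 (new)  [load 600/775]
  475 → container 2 (new)  [load 475/775]
  250 → container 2  [load 725/775]
  225 → container 3 (new)  [load 225/775]
  125 → container 1  [load 725/775]
  100 → container 3  [load 325/775]
  75 → container 3  [load 400/775]
  75 → container 3  [load 475/775]
3 containers opened.

3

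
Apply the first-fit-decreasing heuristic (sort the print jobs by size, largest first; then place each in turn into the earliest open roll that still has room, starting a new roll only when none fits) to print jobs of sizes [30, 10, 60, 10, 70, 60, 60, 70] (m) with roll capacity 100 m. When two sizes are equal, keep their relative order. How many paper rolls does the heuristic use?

5

Sorted descending: 70, 70, 60, 60, 60, 30, 10, 10.
  70 → roll 1 (new)  [load 70/100]
  70 → roll 2 (new)  [load 70/100]
  60 → roll 3 (new)  [load 60/100]
  60 → roll 4 (new)  [load 60/100]
  60 → roll 5 (new)  [load 60/100]
  30 → roll 1  [load 100/100]
  10 → roll 2  [load 80/100]
  10 → roll 2  [load 90/100]
5 paper rolls opened.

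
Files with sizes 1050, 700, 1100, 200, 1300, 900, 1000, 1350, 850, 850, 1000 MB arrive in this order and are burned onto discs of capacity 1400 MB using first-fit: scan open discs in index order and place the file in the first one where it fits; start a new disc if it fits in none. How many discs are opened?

10

  1050 → disc 1 (new)  [load 1050/1400]
  700 → disc 2 (new)  [load 700/1400]
  1100 → disc 3 (new)  [load 1100/1400]
  200 → disc 1  [load 1250/1400]
  1300 → disc 4 (new)  [load 1300/1400]
  900 → disc 5 (new)  [load 900/1400]
  1000 → disc 6 (new)  [load 1000/1400]
  1350 → disc 7 (new)  [load 1350/1400]
  850 → disc 8 (new)  [load 850/1400]
  850 → disc 9 (new)  [load 850/1400]
  1000 → disc 10 (new)  [load 1000/1400]
10 discs opened.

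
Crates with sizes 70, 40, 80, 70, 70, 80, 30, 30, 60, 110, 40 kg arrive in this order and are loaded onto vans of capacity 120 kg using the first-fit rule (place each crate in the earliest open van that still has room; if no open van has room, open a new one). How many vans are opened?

7

  70 → van 1 (new)  [load 70/120]
  40 → van 1  [load 110/120]
  80 → van 2 (new)  [load 80/120]
  70 → van 3 (new)  [load 70/120]
  70 → van 4 (new)  [load 70/120]
  80 → van 5 (new)  [load 80/120]
  30 → van 2  [load 110/120]
  30 → van 3  [load 100/120]
  60 → van 6 (new)  [load 60/120]
  110 → van 7 (new)  [load 110/120]
  40 → van 4  [load 110/120]
7 vans opened.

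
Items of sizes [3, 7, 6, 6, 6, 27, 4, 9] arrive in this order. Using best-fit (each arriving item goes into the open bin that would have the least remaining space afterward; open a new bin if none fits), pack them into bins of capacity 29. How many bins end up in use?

  3 → bin 1 (new)  [load 3/29]
  7 → bin 1  [load 10/29]
  6 → bin 1  [load 16/29]
  6 → bin 1  [load 22/29]
  6 → bin 1  [load 28/29]
  27 → bin 2 (new)  [load 27/29]
  4 → bin 3 (new)  [load 4/29]
  9 → bin 3  [load 13/29]
3 bins opened.

3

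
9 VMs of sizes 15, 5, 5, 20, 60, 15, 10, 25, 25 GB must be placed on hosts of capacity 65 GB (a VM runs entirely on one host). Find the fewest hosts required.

Total = 60 + 25 + 25 + 20 + 15 + 15 + 10 + 5 + 5 = 180 GB.
Lower bound: ⌈180/65⌉ = 3 hosts.
A packing using 3 hosts:
  host 1: 60 + 5 = 65
  host 2: 25 + 25 + 15 = 65
  host 3: 20 + 15 + 10 + 5 = 50
This matches the lower bound, so 3 is optimal.

3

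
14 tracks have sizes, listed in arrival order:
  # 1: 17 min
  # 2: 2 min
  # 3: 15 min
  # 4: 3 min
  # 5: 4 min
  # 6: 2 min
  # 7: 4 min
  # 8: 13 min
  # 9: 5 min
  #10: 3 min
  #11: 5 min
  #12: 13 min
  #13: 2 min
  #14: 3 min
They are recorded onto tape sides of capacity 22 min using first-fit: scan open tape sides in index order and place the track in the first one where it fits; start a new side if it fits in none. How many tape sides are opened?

5

  17 → side 1 (new)  [load 17/22]
  2 → side 1  [load 19/22]
  15 → side 2 (new)  [load 15/22]
  3 → side 1  [load 22/22]
  4 → side 2  [load 19/22]
  2 → side 2  [load 21/22]
  4 → side 3 (new)  [load 4/22]
  13 → side 3  [load 17/22]
  5 → side 3  [load 22/22]
  3 → side 4 (new)  [load 3/22]
  5 → side 4  [load 8/22]
  13 → side 4  [load 21/22]
  2 → side 5 (new)  [load 2/22]
  3 → side 5  [load 5/22]
5 tape sides opened.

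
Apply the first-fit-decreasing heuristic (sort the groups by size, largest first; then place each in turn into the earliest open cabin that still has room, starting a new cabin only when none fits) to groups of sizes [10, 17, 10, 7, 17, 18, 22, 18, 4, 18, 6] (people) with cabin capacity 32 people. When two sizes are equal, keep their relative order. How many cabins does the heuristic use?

6

Sorted descending: 22, 18, 18, 18, 17, 17, 10, 10, 7, 6, 4.
  22 → cabin 1 (new)  [load 22/32]
  18 → cabin 2 (new)  [load 18/32]
  18 → cabin 3 (new)  [load 18/32]
  18 → cabin 4 (new)  [load 18/32]
  17 → cabin 5 (new)  [load 17/32]
  17 → cabin 6 (new)  [load 17/32]
  10 → cabin 1  [load 32/32]
  10 → cabin 2  [load 28/32]
  7 → cabin 3  [load 25/32]
  6 → cabin 3  [load 31/32]
  4 → cabin 2  [load 32/32]
6 cabins opened.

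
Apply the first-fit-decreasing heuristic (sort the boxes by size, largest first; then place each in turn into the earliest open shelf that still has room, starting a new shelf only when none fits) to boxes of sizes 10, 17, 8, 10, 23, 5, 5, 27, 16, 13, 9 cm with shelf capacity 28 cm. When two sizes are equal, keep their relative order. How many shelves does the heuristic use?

6

Sorted descending: 27, 23, 17, 16, 13, 10, 10, 9, 8, 5, 5.
  27 → shelf 1 (new)  [load 27/28]
  23 → shelf 2 (new)  [load 23/28]
  17 → shelf 3 (new)  [load 17/28]
  16 → shelf 4 (new)  [load 16/28]
  13 → shelf 5 (new)  [load 13/28]
  10 → shelf 3  [load 27/28]
  10 → shelf 4  [load 26/28]
  9 → shelf 5  [load 22/28]
  8 → shelf 6 (new)  [load 8/28]
  5 → shelf 2  [load 28/28]
  5 → shelf 5  [load 27/28]
6 shelves opened.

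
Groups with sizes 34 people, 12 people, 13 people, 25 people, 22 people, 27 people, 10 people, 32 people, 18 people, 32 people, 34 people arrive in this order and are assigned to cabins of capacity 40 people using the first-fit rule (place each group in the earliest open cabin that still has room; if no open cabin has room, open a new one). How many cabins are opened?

  34 → cabin 1 (new)  [load 34/40]
  12 → cabin 2 (new)  [load 12/40]
  13 → cabin 2  [load 25/40]
  25 → cabin 3 (new)  [load 25/40]
  22 → cabin 4 (new)  [load 22/40]
  27 → cabin 5 (new)  [load 27/40]
  10 → cabin 2  [load 35/40]
  32 → cabin 6 (new)  [load 32/40]
  18 → cabin 4  [load 40/40]
  32 → cabin 7 (new)  [load 32/40]
  34 → cabin 8 (new)  [load 34/40]
8 cabins opened.

8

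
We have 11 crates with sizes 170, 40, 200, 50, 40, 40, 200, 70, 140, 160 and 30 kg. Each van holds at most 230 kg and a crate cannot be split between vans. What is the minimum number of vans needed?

Total = 200 + 200 + 170 + 160 + 140 + 70 + 50 + 40 + 40 + 40 + 30 = 1140 kg.
Lower bound: ⌈1140/230⌉ = 5 vans.
A packing using 6 vans:
  van 1: 200 + 30 = 230
  van 2: 200 = 200
  van 3: 170 + 50 = 220
  van 4: 160 + 70 = 230
  van 5: 140 + 40 + 40 = 220
  van 6: 40 = 40
No arrangement into 5 vans stays within capacity, so 6 is optimal.

6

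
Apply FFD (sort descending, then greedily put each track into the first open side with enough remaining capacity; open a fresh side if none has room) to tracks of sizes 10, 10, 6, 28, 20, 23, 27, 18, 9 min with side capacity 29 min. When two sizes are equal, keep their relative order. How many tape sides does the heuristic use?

6

Sorted descending: 28, 27, 23, 20, 18, 10, 10, 9, 6.
  28 → side 1 (new)  [load 28/29]
  27 → side 2 (new)  [load 27/29]
  23 → side 3 (new)  [load 23/29]
  20 → side 4 (new)  [load 20/29]
  18 → side 5 (new)  [load 18/29]
  10 → side 5  [load 28/29]
  10 → side 6 (new)  [load 10/29]
  9 → side 4  [load 29/29]
  6 → side 3  [load 29/29]
6 tape sides opened.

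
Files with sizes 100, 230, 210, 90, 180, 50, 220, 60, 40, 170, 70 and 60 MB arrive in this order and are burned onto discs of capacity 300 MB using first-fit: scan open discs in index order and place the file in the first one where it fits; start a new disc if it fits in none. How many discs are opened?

6

  100 → disc 1 (new)  [load 100/300]
  230 → disc 2 (new)  [load 230/300]
  210 → disc 3 (new)  [load 210/300]
  90 → disc 1  [load 190/300]
  180 → disc 4 (new)  [load 180/300]
  50 → disc 1  [load 240/300]
  220 → disc 5 (new)  [load 220/300]
  60 → disc 1  [load 300/300]
  40 → disc 2  [load 270/300]
  170 → disc 6 (new)  [load 170/300]
  70 → disc 3  [load 280/300]
  60 → disc 4  [load 240/300]
6 discs opened.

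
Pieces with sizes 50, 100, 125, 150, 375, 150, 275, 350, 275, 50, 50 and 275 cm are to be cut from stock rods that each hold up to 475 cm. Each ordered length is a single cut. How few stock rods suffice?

Total = 375 + 350 + 275 + 275 + 275 + 150 + 150 + 125 + 100 + 50 + 50 + 50 = 2225 cm.
Lower bound: ⌈2225/475⌉ = 5 stock rods.
A packing using 5 stock rods:
  stock rod 1: 375 + 100 = 475
  stock rod 2: 350 + 125 = 475
  stock rod 3: 275 + 150 + 50 = 475
  stock rod 4: 275 + 150 + 50 = 475
  stock rod 5: 275 + 50 = 325
This matches the lower bound, so 5 is optimal.

5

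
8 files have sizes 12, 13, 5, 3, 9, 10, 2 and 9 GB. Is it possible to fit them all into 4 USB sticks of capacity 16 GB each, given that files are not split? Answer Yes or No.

Total = 63 GB; ⌈63/16⌉ = 4.
5 files each exceed half the capacity and cannot share a USB stick, forcing at least 5 USB sticks.
At least 5 USB sticks are required, but only 4 are allowed.

No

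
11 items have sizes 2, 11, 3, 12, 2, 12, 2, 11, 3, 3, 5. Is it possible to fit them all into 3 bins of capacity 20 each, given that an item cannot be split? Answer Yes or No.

No

Total = 66; ⌈66/20⌉ = 4.
At least 4 bins are required, but only 3 are allowed.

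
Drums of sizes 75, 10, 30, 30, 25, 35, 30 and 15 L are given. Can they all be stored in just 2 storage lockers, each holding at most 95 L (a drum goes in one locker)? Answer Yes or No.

Total = 250 L; ⌈250/95⌉ = 3.
At least 3 storage lockers are required, but only 2 are allowed.

No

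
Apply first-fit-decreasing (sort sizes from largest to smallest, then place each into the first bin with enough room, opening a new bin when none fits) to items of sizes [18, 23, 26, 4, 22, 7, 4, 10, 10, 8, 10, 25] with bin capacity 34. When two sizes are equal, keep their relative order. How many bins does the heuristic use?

Sorted descending: 26, 25, 23, 22, 18, 10, 10, 10, 8, 7, 4, 4.
  26 → bin 1 (new)  [load 26/34]
  25 → bin 2 (new)  [load 25/34]
  23 → bin 3 (new)  [load 23/34]
  22 → bin 4 (new)  [load 22/34]
  18 → bin 5 (new)  [load 18/34]
  10 → bin 3  [load 33/34]
  10 → bin 4  [load 32/34]
  10 → bin 5  [load 28/34]
  8 → bin 1  [load 34/34]
  7 → bin 2  [load 32/34]
  4 → bin 5  [load 32/34]
  4 → bin 6 (new)  [load 4/34]
6 bins opened.

6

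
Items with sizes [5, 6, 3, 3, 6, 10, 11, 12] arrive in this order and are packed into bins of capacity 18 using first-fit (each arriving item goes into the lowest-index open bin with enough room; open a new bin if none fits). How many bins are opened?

4

  5 → bin 1 (new)  [load 5/18]
  6 → bin 1  [load 11/18]
  3 → bin 1  [load 14/18]
  3 → bin 1  [load 17/18]
  6 → bin 2 (new)  [load 6/18]
  10 → bin 2  [load 16/18]
  11 → bin 3 (new)  [load 11/18]
  12 → bin 4 (new)  [load 12/18]
4 bins opened.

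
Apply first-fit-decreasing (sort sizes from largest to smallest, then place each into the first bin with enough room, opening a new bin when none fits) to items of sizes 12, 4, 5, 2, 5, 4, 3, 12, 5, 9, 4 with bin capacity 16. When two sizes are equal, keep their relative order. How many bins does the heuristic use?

Sorted descending: 12, 12, 9, 5, 5, 5, 4, 4, 4, 3, 2.
  12 → bin 1 (new)  [load 12/16]
  12 → bin 2 (new)  [load 12/16]
  9 → bin 3 (new)  [load 9/16]
  5 → bin 3  [load 14/16]
  5 → bin 4 (new)  [load 5/16]
  5 → bin 4  [load 10/16]
  4 → bin 1  [load 16/16]
  4 → bin 2  [load 16/16]
  4 → bin 4  [load 14/16]
  3 → bin 5 (new)  [load 3/16]
  2 → bin 3  [load 16/16]
5 bins opened.

5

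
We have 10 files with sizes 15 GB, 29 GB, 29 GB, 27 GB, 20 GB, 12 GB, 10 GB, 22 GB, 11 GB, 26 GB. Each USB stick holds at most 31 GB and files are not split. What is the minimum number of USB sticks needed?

8

Total = 29 + 29 + 27 + 26 + 22 + 20 + 15 + 12 + 11 + 10 = 201 GB.
Lower bound: ⌈201/31⌉ = 7 USB sticks.
A packing using 8 USB sticks:
  USB stick 1: 29 = 29
  USB stick 2: 29 = 29
  USB stick 3: 27 = 27
  USB stick 4: 26 = 26
  USB stick 5: 22 = 22
  USB stick 6: 20 + 11 = 31
  USB stick 7: 15 + 12 = 27
  USB stick 8: 10 = 10
No arrangement into 7 USB sticks stays within capacity, so 8 is optimal.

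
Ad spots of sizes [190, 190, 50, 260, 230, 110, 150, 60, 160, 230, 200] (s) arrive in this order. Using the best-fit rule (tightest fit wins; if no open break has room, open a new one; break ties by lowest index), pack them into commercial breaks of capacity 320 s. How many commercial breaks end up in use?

  190 → break 1 (new)  [load 190/320]
  190 → break 2 (new)  [load 190/320]
  50 → break 1  [load 240/320]
  260 → break 3 (new)  [load 260/320]
  230 → break 4 (new)  [load 230/320]
  110 → break 2  [load 300/320]
  150 → break 5 (new)  [load 150/320]
  60 → break 3  [load 320/320]
  160 → break 5  [load 310/320]
  230 → break 6 (new)  [load 230/320]
  200 → break 7 (new)  [load 200/320]
7 commercial breaks opened.

7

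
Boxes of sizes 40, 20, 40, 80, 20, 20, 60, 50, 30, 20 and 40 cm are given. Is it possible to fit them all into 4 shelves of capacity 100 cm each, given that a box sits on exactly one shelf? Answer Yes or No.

No

Total = 420 cm; ⌈420/100⌉ = 5.
At least 5 shelves are required, but only 4 are allowed.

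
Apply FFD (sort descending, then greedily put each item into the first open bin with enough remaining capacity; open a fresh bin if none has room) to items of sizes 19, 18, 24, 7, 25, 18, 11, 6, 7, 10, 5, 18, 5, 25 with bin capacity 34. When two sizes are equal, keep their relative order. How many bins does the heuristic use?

Sorted descending: 25, 25, 24, 19, 18, 18, 18, 11, 10, 7, 7, 6, 5, 5.
  25 → bin 1 (new)  [load 25/34]
  25 → bin 2 (new)  [load 25/34]
  24 → bin 3 (new)  [load 24/34]
  19 → bin 4 (new)  [load 19/34]
  18 → bin 5 (new)  [load 18/34]
  18 → bin 6 (new)  [load 18/34]
  18 → bin 7 (new)  [load 18/34]
  11 → bin 4  [load 30/34]
  10 → bin 3  [load 34/34]
  7 → bin 1  [load 32/34]
  7 → bin 2  [load 32/34]
  6 → bin 5  [load 24/34]
  5 → bin 5  [load 29/34]
  5 → bin 5  [load 34/34]
7 bins opened.

7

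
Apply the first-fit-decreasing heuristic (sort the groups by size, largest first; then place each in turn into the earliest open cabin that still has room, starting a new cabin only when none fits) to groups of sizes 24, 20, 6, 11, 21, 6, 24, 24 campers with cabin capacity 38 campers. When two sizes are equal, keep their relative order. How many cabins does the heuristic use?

Sorted descending: 24, 24, 24, 21, 20, 11, 6, 6.
  24 → cabin 1 (new)  [load 24/38]
  24 → cabin 2 (new)  [load 24/38]
  24 → cabin 3 (new)  [load 24/38]
  21 → cabin 4 (new)  [load 21/38]
  20 → cabin 5 (new)  [load 20/38]
  11 → cabin 1  [load 35/38]
  6 → cabin 2  [load 30/38]
  6 → cabin 2  [load 36/38]
5 cabins opened.

5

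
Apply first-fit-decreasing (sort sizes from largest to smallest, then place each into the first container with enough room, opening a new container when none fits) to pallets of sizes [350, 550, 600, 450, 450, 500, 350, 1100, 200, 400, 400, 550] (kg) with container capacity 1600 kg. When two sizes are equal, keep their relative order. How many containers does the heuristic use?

Sorted descending: 1100, 600, 550, 550, 500, 450, 450, 400, 400, 350, 350, 200.
  1100 → container 1 (new)  [load 1100/1600]
  600 → container 2 (new)  [load 600/1600]
  550 → container 2  [load 1150/1600]
  550 → container 3 (new)  [load 550/1600]
  500 → container 1  [load 1600/1600]
  450 → container 2  [load 1600/1600]
  450 → container 3  [load 1000/1600]
  400 → container 3  [load 1400/1600]
  400 → container 4 (new)  [load 400/1600]
  350 → container 4  [load 750/1600]
  350 → container 4  [load 1100/1600]
  200 → container 3  [load 1600/1600]
4 containers opened.

4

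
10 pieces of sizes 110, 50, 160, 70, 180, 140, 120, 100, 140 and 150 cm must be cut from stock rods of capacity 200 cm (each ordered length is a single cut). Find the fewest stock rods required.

Total = 180 + 160 + 150 + 140 + 140 + 120 + 110 + 100 + 70 + 50 = 1220 cm.
Lower bound: ⌈1220/200⌉ = 7 stock rods.
A packing using 8 stock rods:
  stock rod 1: 180 = 180
  stock rod 2: 160 = 160
  stock rod 3: 150 + 50 = 200
  stock rod 4: 140 = 140
  stock rod 5: 140 = 140
  stock rod 6: 120 + 70 = 190
  stock rod 7: 110 = 110
  stock rod 8: 100 = 100
No arrangement into 7 stock rods stays within capacity, so 8 is optimal.

8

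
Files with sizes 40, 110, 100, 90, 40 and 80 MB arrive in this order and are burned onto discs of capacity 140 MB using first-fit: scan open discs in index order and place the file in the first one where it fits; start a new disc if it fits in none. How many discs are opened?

  40 → disc 1 (new)  [load 40/140]
  110 → disc 2 (new)  [load 110/140]
  100 → disc 1  [load 140/140]
  90 → disc 3 (new)  [load 90/140]
  40 → disc 3  [load 130/140]
  80 → disc 4 (new)  [load 80/140]
4 discs opened.

4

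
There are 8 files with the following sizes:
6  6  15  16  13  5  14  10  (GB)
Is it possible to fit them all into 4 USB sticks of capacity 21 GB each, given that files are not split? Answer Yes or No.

No

Total = 85 GB; ⌈85/21⌉ = 5.
At least 5 USB sticks are required, but only 4 are allowed.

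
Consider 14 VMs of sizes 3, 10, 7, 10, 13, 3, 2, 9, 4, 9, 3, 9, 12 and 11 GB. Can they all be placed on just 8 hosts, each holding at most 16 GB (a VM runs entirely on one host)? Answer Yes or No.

A valid assignment using 8 hosts:
  host 1: 13 + 3 = 16
  host 2: 12 + 4 = 16
  host 3: 11 + 3 + 2 = 16
  host 4: 10 + 3 = 13
  host 5: 10 = 10
  host 6: 9 + 7 = 16
  host 7: 9 = 9
  host 8: 9 = 9
Every load is within 16 GB, so 8 hosts suffice.

Yes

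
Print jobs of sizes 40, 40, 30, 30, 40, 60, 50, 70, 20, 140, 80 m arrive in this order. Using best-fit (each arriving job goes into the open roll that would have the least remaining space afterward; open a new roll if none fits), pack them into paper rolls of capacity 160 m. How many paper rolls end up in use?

  40 → roll 1 (new)  [load 40/160]
  40 → roll 1  [load 80/160]
  30 → roll 1  [load 110/160]
  30 → roll 1  [load 140/160]
  40 → roll 2 (new)  [load 40/160]
  60 → roll 2  [load 100/160]
  50 → roll 2  [load 150/160]
  70 → roll 3 (new)  [load 70/160]
  20 → roll 1  [load 160/160]
  140 → roll 4 (new)  [load 140/160]
  80 → roll 3  [load 150/160]
4 paper rolls opened.

4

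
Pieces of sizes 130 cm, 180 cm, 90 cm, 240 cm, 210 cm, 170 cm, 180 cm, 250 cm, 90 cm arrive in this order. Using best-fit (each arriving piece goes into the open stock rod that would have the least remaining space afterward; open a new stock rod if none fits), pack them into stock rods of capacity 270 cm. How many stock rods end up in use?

7

  130 → stock rod 1 (new)  [load 130/270]
  180 → stock rod 2 (new)  [load 180/270]
  90 → stock rod 2  [load 270/270]
  240 → stock rod 3 (new)  [load 240/270]
  210 → stock rod 4 (new)  [load 210/270]
  170 → stock rod 5 (new)  [load 170/270]
  180 → stock rod 6 (new)  [load 180/270]
  250 → stock rod 7 (new)  [load 250/270]
  90 → stock rod 6  [load 270/270]
7 stock rods opened.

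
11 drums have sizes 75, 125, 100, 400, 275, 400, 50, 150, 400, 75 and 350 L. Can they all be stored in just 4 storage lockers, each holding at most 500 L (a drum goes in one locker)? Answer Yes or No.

No

Total = 2400 L; ⌈2400/500⌉ = 5.
At least 5 storage lockers are required, but only 4 are allowed.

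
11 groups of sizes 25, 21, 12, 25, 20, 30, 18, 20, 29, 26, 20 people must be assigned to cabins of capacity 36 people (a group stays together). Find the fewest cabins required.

Total = 30 + 29 + 26 + 25 + 25 + 21 + 20 + 20 + 20 + 18 + 12 = 246 people.
Lower bound: ⌈246/36⌉ = 7 cabins.
Also, 9 groups each exceed 18 people, and no two of those can share a cabin, so at least 9 cabins are needed.
A packing using 10 cabins:
  cabin 1: 30 = 30
  cabin 2: 29 = 29
  cabin 3: 26 = 26
  cabin 4: 25 = 25
  cabin 5: 25 = 25
  cabin 6: 21 + 12 = 33
  cabin 7: 20 = 20
  cabin 8: 20 = 20
  cabin 9: 20 = 20
  cabin 10: 18 = 18
No arrangement into 9 cabins stays within capacity, so 10 is optimal.

10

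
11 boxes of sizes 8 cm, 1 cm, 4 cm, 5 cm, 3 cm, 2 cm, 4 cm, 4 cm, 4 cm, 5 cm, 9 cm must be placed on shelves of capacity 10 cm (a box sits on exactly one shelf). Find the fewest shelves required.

Total = 9 + 8 + 5 + 5 + 4 + 4 + 4 + 4 + 3 + 2 + 1 = 49 cm.
Lower bound: ⌈49/10⌉ = 5 shelves.
A packing using 6 shelves:
  shelf 1: 9 + 1 = 10
  shelf 2: 8 + 2 = 10
  shelf 3: 5 + 5 = 10
  shelf 4: 4 + 4 = 8
  shelf 5: 4 + 4 = 8
  shelf 6: 3 = 3
No arrangement into 5 shelves stays within capacity, so 6 is optimal.

6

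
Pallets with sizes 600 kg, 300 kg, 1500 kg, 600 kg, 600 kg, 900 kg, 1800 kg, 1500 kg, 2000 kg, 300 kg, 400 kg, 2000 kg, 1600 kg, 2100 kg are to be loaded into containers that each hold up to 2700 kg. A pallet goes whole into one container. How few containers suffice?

Total = 2100 + 2000 + 2000 + 1800 + 1600 + 1500 + 1500 + 900 + 600 + 600 + 600 + 400 + 300 + 300 = 16200 kg.
Lower bound: ⌈16200/2700⌉ = 6 containers.
Also, 7 pallets each exceed 1350 kg, and no two of those can share a container, so at least 7 containers are needed.
A packing using 7 containers:
  container 1: 2100 + 600 = 2700
  container 2: 2000 + 600 = 2600
  container 3: 2000 + 600 = 2600
  container 4: 1800 + 900 = 2700
  container 5: 1600 + 400 + 300 + 300 = 2600
  container 6: 1500 = 1500
  container 7: 1500 = 1500
This matches the lower bound, so 7 is optimal.

7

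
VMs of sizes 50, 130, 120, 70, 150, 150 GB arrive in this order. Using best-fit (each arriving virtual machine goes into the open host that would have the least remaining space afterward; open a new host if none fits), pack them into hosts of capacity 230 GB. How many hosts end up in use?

4

  50 → host 1 (new)  [load 50/230]
  130 → host 1  [load 180/230]
  120 → host 2 (new)  [load 120/230]
  70 → host 2  [load 190/230]
  150 → host 3 (new)  [load 150/230]
  150 → host 4 (new)  [load 150/230]
4 hosts opened.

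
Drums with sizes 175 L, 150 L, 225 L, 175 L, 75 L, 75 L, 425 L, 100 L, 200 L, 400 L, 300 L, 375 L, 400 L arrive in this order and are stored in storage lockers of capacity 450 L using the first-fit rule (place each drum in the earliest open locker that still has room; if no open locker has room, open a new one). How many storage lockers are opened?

  175 → locker 1 (new)  [load 175/450]
  150 → locker 1  [load 325/450]
  225 → locker 2 (new)  [load 225/450]
  175 → locker 2  [load 400/450]
  75 → locker 1  [load 400/450]
  75 → locker 3 (new)  [load 75/450]
  425 → locker 4 (new)  [load 425/450]
  100 → locker 3  [load 175/450]
  200 → locker 3  [load 375/450]
  400 → locker 5 (new)  [load 400/450]
  300 → locker 6 (new)  [load 300/450]
  375 → locker 7 (new)  [load 375/450]
  400 → locker 8 (new)  [load 400/450]
8 storage lockers opened.

8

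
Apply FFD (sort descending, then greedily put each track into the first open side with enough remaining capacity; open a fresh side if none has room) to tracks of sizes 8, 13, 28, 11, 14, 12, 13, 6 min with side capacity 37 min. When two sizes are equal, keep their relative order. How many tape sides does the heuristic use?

Sorted descending: 28, 14, 13, 13, 12, 11, 8, 6.
  28 → side 1 (new)  [load 28/37]
  14 → side 2 (new)  [load 14/37]
  13 → side 2  [load 27/37]
  13 → side 3 (new)  [load 13/37]
  12 → side 3  [load 25/37]
  11 → side 3  [load 36/37]
  8 → side 1  [load 36/37]
  6 → side 2  [load 33/37]
3 tape sides opened.

3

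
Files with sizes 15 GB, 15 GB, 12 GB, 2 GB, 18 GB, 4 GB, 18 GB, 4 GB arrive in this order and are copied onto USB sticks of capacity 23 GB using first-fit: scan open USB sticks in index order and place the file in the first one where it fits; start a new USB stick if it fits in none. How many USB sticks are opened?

  15 → USB stick 1 (new)  [load 15/23]
  15 → USB stick 2 (new)  [load 15/23]
  12 → USB stick 3 (new)  [load 12/23]
  2 → USB stick 1  [load 17/23]
  18 → USB stick 4 (new)  [load 18/23]
  4 → USB stick 1  [load 21/23]
  18 → USB stick 5 (new)  [load 18/23]
  4 → USB stick 2  [load 19/23]
5 USB sticks opened.

5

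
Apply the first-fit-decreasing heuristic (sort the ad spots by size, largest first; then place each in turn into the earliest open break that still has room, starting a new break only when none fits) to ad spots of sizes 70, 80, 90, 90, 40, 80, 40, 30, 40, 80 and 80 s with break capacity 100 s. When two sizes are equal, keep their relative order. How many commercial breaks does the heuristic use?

Sorted descending: 90, 90, 80, 80, 80, 80, 70, 40, 40, 40, 30.
  90 → break 1 (new)  [load 90/100]
  90 → break 2 (new)  [load 90/100]
  80 → break 3 (new)  [load 80/100]
  80 → break 4 (new)  [load 80/100]
  80 → break 5 (new)  [load 80/100]
  80 → break 6 (new)  [load 80/100]
  70 → break 7 (new)  [load 70/100]
  40 → break 8 (new)  [load 40/100]
  40 → break 8  [load 80/100]
  40 → break 9 (new)  [load 40/100]
  30 → break 7  [load 100/100]
9 commercial breaks opened.

9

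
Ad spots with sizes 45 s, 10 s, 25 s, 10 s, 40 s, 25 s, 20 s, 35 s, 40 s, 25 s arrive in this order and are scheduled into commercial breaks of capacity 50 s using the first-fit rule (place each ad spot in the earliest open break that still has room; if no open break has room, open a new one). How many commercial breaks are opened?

  45 → break 1 (new)  [load 45/50]
  10 → break 2 (new)  [load 10/50]
  25 → break 2  [load 35/50]
  10 → break 2  [load 45/50]
  40 → break 3 (new)  [load 40/50]
  25 → break 4 (new)  [load 25/50]
  20 → break 4  [load 45/50]
  35 → break 5 (new)  [load 35/50]
  40 → break 6 (new)  [load 40/50]
  25 → break 7 (new)  [load 25/50]
7 commercial breaks opened.

7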